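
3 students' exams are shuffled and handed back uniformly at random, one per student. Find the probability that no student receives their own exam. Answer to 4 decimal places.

0.3333

This is the derangement probability: permutations of 3 with no fixed point.
D(3) = 3! · (1 − 1/1! + 1/2! − ··· + (−1)^3/3!) = 2.
P = 2/6 = 1/3 ≈ 0.3333.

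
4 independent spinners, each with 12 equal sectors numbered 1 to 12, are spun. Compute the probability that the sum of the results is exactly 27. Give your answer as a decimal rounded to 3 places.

0.055

There are 12^4 = 20736 equally likely outcomes.
The number of ordered 4-tuples from {1,…,12} summing to 27 is 1144.
P(sum = 27) = 1144/20736 = 143/2592 ≈ 0.055.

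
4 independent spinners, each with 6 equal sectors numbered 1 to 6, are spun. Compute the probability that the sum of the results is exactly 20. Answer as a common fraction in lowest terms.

35/1296

There are 6^4 = 1296 equally likely outcomes.
The number of ordered 4-tuples from {1,…,6} summing to 20 is 35.
P(sum = 20) = 35/1296.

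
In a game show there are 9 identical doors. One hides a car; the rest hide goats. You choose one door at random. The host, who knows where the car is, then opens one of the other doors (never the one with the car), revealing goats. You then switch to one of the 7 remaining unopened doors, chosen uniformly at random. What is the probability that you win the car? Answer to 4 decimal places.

Your original door holds the car with probability 1/9, so the other 8 collectively hold it with probability 8/9.
The host can always find an empty door to open, so this doesn't change that 8/9; it is now spread over the 7 remaining unopened doors.
P(win by switching) = (8/9) · (1/7) = 8/63 ≈ 0.1270.

0.1270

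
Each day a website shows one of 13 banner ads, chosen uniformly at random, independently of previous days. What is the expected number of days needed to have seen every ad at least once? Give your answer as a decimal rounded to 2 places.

41.34

After i distinct types are collected, each trial gives a new one with probability (13−i)/13, so the expected wait for the next new type is 13/(13−i).
E = 13/13 + 13/12 + 13/11 + 13/10 + 13/9 + 13/8 + 13/7 + 13/6 + 13/5 + 13/4 + 13/3 + 13/2 + 13/1 = 1145993/27720 ≈ 41.34.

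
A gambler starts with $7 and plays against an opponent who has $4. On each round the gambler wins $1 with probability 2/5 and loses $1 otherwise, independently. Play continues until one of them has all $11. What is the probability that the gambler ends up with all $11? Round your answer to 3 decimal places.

Let r = q/p = (3/5)/(2/5) = 3/2. The recurrence P(i) = p·P(i+1) + q·P(i−1) with P(0)=0, P(11)=1 gives P(i) = (1 − r^i)/(1 − r^11).
P(7) = (1 − (3/2)^7) / (1 − (3/2)^11) = 32944/175099 ≈ 0.188.

0.188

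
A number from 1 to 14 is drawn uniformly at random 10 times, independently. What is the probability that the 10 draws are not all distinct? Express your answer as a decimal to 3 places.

0.987

P(all 10 different) = 14/14 · 13/14 · ··· · 5/14 ≈ 0.013.
P(at least two equal) = 1 − 0.013 = 0.987.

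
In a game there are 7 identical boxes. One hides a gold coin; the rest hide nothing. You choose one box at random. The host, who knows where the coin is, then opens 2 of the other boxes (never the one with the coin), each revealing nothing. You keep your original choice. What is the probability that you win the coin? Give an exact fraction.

1/7

The host can always open 2 empty boxes regardless of your choice, so the reveals give no information about your original box.
P(win by staying) = 1/7.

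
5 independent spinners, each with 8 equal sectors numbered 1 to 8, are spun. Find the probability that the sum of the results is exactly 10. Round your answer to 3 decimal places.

0.004

There are 8^5 = 32768 equally likely outcomes.
The number of ordered 5-tuples from {1,…,8} summing to 10 is 126.
P(sum = 10) = 126/32768 = 63/16384 ≈ 0.004.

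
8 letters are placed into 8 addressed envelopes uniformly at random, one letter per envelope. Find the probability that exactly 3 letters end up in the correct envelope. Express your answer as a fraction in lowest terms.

11/180

Choose which 3 of the 8 are fixed: C(8,3) = 56 ways.
The remaining 5 must have no fixed point: D(5) = 44.
P = 56·44/40320 = 11/180.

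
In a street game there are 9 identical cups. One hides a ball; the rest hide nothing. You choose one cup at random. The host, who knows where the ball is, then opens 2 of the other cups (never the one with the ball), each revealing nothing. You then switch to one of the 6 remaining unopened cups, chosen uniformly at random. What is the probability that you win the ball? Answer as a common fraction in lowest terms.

Your original cup holds the ball with probability 1/9, so the other 8 collectively hold it with probability 8/9.
The host can always find 2 empty cups to open, so the reveals don't change that 8/9; it is now spread over the 6 remaining unopened cups.
P(win by switching) = (8/9) · (1/6) = 4/27.

4/27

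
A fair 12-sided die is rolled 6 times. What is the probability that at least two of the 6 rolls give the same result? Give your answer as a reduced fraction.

1343/1728

P(all 6 different) = 12/12 · 11/12 · ··· · 7/12 = 385/1728.
P(at least two equal) = 1 − 385/1728 = 1343/1728.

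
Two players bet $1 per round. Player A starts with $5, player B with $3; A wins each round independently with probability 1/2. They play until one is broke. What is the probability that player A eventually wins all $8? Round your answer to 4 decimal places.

0.6250

With a fair step, P(i) = ½P(i−1) + ½P(i+1) with P(0)=0, P(8)=1 has the linear solution P(i) = i/8.
P(5) = 5/8 ≈ 0.6250.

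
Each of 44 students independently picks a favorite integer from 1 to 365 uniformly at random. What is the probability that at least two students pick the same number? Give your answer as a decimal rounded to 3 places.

0.933

It's easier to compute the probability that all 44 are distinct.
P(all distinct) = 365/365 · 364/365 · ··· · 322/365 ≈ 0.067.
So the probability of at least one match is 1 − 0.067 = 0.933.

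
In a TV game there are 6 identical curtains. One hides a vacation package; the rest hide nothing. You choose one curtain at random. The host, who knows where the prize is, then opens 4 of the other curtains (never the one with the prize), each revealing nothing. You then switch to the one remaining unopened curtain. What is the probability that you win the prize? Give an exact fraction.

Your original curtain holds the prize with probability 1/6, so the other 5 collectively hold it with probability 5/6.
The host can always find 4 empty curtains to open, so the reveals don't change that 5/6; it is now spread over the 1 remaining unopened curtain.
P(win by switching) = (5/6) · (1/1) = 5/6.

5/6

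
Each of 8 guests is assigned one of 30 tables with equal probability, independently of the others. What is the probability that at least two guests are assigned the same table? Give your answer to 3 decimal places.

0.640

It's easier to compute the probability that all 8 are distinct.
P(all distinct) = 30/30 · 29/30 · ··· · 23/30 ≈ 0.360.
So the probability of at least one match is 1 − 0.360 = 0.640.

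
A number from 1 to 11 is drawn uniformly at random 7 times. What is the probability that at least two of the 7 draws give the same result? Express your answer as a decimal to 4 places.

P(all 7 different) = 11/11 · 10/11 · ··· · 5/11 ≈ 0.0853.
P(at least two equal) = 1 − 0.0853 = 0.9147.

0.9147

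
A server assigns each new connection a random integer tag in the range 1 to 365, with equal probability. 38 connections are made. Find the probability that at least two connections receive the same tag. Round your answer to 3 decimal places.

It's easier to compute the probability that all 38 are distinct.
P(all distinct) = 365/365 · 364/365 · ··· · 328/365 ≈ 0.136.
So the probability of at least one match is 1 − 0.136 = 0.864.

0.864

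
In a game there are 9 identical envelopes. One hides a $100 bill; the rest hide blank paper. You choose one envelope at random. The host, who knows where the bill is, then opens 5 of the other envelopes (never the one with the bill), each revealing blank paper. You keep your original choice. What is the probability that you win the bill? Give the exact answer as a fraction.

1/9

The host can always open 5 empty envelopes regardless of your choice, so the reveals give no information about your original envelope.
P(win by staying) = 1/9.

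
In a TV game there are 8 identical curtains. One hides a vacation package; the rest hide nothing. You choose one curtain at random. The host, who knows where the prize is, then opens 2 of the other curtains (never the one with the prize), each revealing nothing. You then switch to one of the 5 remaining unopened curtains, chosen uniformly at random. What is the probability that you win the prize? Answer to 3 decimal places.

0.175

Your original curtain holds the prize with probability 1/8, so the other 7 collectively hold it with probability 7/8.
The host can always find 2 empty curtains to open, so the reveals don't change that 7/8; it is now spread over the 5 remaining unopened curtains.
P(win by switching) = (7/8) · (1/5) = 7/40 ≈ 0.175.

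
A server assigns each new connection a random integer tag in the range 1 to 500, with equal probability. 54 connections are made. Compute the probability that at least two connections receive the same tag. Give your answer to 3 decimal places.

It's easier to compute the probability that all 54 are distinct.
P(all distinct) = 500/500 · 499/500 · ··· · 447/500 ≈ 0.051.
So the probability of at least one match is 1 − 0.051 = 0.949.

0.949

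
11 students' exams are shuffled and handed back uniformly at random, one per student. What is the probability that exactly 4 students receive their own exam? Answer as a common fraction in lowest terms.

Choose which 4 of the 11 are fixed: C(11,4) = 330 ways.
The remaining 7 must have no fixed point: D(7) = 1854.
P = 330·1854/39916800 = 103/6720.

103/6720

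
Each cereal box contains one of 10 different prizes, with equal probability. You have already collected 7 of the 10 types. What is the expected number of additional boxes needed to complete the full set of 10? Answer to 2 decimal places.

18.33

Starting from 7 distinct types, each trial gives a new one with probability (10−i)/10 when i types are held, so the wait for the next new type is 10/(10−i).
E = 10/3 + 10/2 + 10/1 = 55/3 ≈ 18.33.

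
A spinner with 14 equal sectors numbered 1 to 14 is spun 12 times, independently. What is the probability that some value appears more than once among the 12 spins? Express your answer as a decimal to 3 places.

P(all 12 different) = 14/14 · 13/14 · ··· · 3/14 ≈ 0.001.
P(at least two equal) = 1 − 0.001 = 0.999.

0.999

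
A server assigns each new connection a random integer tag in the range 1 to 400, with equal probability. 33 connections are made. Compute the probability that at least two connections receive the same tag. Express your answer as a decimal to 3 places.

It's easier to compute the probability that all 33 are distinct.
P(all distinct) = 400/400 · 399/400 · ··· · 368/400 ≈ 0.257.
So the probability of at least one match is 1 − 0.257 = 0.743.

0.743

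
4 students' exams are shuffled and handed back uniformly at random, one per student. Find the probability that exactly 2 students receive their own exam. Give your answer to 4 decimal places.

Choose which 2 of the 4 are fixed: C(4,2) = 6 ways.
The remaining 2 must have no fixed point: D(2) = 1.
P = 6·1/24 = 1/4 ≈ 0.2500.

0.2500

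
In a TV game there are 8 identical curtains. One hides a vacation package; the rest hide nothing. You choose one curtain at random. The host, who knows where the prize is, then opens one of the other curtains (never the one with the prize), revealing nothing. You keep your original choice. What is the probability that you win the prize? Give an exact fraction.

1/8

The host can always open an empty curtain regardless of your choice, so this gives no information about your original curtain.
P(win by staying) = 1/8.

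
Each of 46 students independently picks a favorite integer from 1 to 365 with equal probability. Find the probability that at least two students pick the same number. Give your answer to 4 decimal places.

It's easier to compute the probability that all 46 are distinct.
P(all distinct) = 365/365 · 364/365 · ··· · 320/365 ≈ 0.0517.
So the probability of at least one match is 1 − 0.0517 = 0.9483.

0.9483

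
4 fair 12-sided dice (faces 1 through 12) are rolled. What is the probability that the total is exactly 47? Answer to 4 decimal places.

There are 12^4 = 20736 equally likely outcomes.
The number of ordered 4-tuples from {1,…,12} summing to 47 is 4.
P(sum = 47) = 4/20736 = 1/5184 ≈ 0.0002.

0.0002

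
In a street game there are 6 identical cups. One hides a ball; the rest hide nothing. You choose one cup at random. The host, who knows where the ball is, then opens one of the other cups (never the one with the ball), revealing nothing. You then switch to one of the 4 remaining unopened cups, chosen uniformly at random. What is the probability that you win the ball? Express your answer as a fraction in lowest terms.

Your original cup holds the ball with probability 1/6, so the other 5 collectively hold it with probability 5/6.
The host can always find an empty cup to open, so this doesn't change that 5/6; it is now spread over the 4 remaining unopened cups.
P(win by switching) = (5/6) · (1/4) = 5/24.

5/24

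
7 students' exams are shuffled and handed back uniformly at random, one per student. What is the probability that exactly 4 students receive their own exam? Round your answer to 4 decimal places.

0.0139

Choose which 4 of the 7 are fixed: C(7,4) = 35 ways.
The remaining 3 must have no fixed point: D(3) = 2.
P = 35·2/5040 = 1/72 ≈ 0.0139.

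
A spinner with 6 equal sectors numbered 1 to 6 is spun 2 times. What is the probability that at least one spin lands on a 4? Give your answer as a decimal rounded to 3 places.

0.306

P(no spin lands on a 4) = (5/6)^2 ≈ 0.694.
P(at least one) = 1 − 0.694 = 0.306.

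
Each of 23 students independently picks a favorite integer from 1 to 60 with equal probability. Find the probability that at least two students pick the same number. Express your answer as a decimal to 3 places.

It's easier to compute the probability that all 23 are distinct.
P(all distinct) = 60/60 · 59/60 · ··· · 38/60 ≈ 0.008.
So the probability of at least one match is 1 − 0.008 = 0.992.

0.992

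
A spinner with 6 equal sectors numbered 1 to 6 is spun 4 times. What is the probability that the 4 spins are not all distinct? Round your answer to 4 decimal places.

P(all 4 different) = 6/6 · 5/6 · ··· · 3/6 ≈ 0.2778.
P(at least two equal) = 1 − 0.2778 = 0.7222.

0.7222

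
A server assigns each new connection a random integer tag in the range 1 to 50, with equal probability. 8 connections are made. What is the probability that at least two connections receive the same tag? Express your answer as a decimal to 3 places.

0.446

It's easier to compute the probability that all 8 are distinct.
P(all distinct) = 50/50 · 49/50 · ··· · 43/50 ≈ 0.554.
So the probability of at least one match is 1 − 0.554 = 0.446.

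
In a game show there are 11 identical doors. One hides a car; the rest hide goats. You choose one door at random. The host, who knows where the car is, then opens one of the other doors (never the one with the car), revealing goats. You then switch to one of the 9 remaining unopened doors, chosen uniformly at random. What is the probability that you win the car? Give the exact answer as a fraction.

10/99

Your original door holds the car with probability 1/11, so the other 10 collectively hold it with probability 10/11.
The host can always find an empty door to open, so this doesn't change that 10/11; it is now spread over the 9 remaining unopened doors.
P(win by switching) = (10/11) · (1/9) = 10/99.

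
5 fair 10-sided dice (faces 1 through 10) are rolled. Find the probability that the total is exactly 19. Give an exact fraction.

There are 10^5 = 100000 equally likely outcomes.
The number of ordered 5-tuples from {1,…,10} summing to 19 is 2710.
P(sum = 19) = 2710/100000 = 271/10000.

271/10000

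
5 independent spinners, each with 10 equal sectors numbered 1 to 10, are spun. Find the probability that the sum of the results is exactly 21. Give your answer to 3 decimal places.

There are 10^5 = 100000 equally likely outcomes.
The number of ordered 5-tuples from {1,…,10} summing to 21 is 3795.
P(sum = 21) = 3795/100000 = 759/20000 ≈ 0.038.

0.038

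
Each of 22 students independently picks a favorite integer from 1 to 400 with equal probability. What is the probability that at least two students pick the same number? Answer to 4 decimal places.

0.4446

It's easier to compute the probability that all 22 are distinct.
P(all distinct) = 400/400 · 399/400 · ··· · 379/400 ≈ 0.5554.
So the probability of at least one match is 1 − 0.5554 = 0.4446.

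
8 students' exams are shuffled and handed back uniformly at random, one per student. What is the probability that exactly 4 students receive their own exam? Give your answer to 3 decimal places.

Choose which 4 of the 8 are fixed: C(8,4) = 70 ways.
The remaining 4 must have no fixed point: D(4) = 9.
P = 70·9/40320 = 1/64 ≈ 0.016.

0.016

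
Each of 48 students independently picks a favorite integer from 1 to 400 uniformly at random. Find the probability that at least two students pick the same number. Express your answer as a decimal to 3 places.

0.947

It's easier to compute the probability that all 48 are distinct.
P(all distinct) = 400/400 · 399/400 · ··· · 353/400 ≈ 0.053.
So the probability of at least one match is 1 − 0.053 = 0.947.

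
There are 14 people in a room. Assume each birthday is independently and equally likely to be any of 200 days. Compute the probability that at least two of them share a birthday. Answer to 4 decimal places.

It's easier to compute the probability that all 14 are distinct.
P(all distinct) = 200/200 · 199/200 · ··· · 187/200 ≈ 0.6278.
So the probability of at least one match is 1 − 0.6278 = 0.3722.

0.3722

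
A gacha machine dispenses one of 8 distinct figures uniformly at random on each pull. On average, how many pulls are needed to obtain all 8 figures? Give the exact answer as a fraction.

761/35

After i distinct types are collected, each trial gives a new one with probability (8−i)/8, so the expected wait for the next new type is 8/(8−i).
E = 8/8 + 8/7 + 8/6 + 8/5 + 8/4 + 8/3 + 8/2 + 8/1 = 761/35.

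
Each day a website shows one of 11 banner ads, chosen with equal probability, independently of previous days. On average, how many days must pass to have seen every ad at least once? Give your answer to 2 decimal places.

After i distinct types are collected, each trial gives a new one with probability (11−i)/11, so the expected wait for the next new type is 11/(11−i).
E = 11/11 + 11/10 + 11/9 + 11/8 + 11/7 + 11/6 + 11/5 + 11/4 + 11/3 + 11/2 + 11/1 = 83711/2520 ≈ 33.22.

33.22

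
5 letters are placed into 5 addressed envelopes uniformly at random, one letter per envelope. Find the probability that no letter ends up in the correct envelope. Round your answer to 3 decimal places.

This is the derangement probability: permutations of 5 with no fixed point.
D(5) = 5! · (1 − 1/1! + 1/2! − ··· + (−1)^5/5!) = 44.
P = 44/120 = 11/30 ≈ 0.367.

0.367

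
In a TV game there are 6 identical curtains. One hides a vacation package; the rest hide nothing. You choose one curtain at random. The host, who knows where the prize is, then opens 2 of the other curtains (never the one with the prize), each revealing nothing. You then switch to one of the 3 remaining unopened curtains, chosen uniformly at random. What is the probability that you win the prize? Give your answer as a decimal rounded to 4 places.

0.2778

Your original curtain holds the prize with probability 1/6, so the other 5 collectively hold it with probability 5/6.
The host can always find 2 empty curtains to open, so the reveals don't change that 5/6; it is now spread over the 3 remaining unopened curtains.
P(win by switching) = (5/6) · (1/3) = 5/18 ≈ 0.2778.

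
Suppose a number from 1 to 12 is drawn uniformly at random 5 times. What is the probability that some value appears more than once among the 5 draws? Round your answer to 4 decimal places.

0.6181

P(all 5 different) = 12/12 · 11/12 · ··· · 8/12 ≈ 0.3819.
P(at least two equal) = 1 − 0.3819 = 0.6181.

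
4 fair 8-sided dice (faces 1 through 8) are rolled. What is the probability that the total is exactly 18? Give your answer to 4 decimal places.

0.0840

There are 8^4 = 4096 equally likely outcomes.
The number of ordered 4-tuples from {1,…,8} summing to 18 is 344.
P(sum = 18) = 344/4096 = 43/512 ≈ 0.0840.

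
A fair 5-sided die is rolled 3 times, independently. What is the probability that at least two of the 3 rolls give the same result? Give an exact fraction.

P(all 3 different) = 5/5 · 4/5 · ··· · 3/5 = 12/25.
P(at least two equal) = 1 − 12/25 = 13/25.

13/25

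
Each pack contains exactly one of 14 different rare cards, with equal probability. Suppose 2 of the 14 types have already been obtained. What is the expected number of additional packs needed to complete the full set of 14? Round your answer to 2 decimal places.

43.44

Starting from 2 distinct types, each trial gives a new one with probability (14−i)/14 when i types are held, so the wait for the next new type is 14/(14−i).
E = 14/12 + 14/11 + 14/10 + 14/9 + 14/8 + 14/7 + 14/6 + 14/5 + 14/4 + 14/3 + 14/2 + 14/1 = 86021/1980 ≈ 43.44.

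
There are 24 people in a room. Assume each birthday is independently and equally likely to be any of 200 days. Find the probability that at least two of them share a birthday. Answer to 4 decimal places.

It's easier to compute the probability that all 24 are distinct.
P(all distinct) = 200/200 · 199/200 · ··· · 177/200 ≈ 0.2375.
So the probability of at least one match is 1 − 0.2375 = 0.7625.

0.7625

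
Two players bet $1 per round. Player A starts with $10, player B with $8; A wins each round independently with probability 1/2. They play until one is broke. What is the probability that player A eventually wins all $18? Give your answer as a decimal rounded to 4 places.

With a fair step, P(i) = ½P(i−1) + ½P(i+1) with P(0)=0, P(18)=1 has the linear solution P(i) = i/18.
P(10) = 10/18 = 5/9 ≈ 0.5556.

0.5556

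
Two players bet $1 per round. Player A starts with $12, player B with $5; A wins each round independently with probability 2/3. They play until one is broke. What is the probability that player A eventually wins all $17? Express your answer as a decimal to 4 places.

Let r = q/p = (1/3)/(2/3) = 1/2. The recurrence P(i) = p·P(i+1) + q·P(i−1) with P(0)=0, P(17)=1 gives P(i) = (1 − r^i)/(1 − r^17).
P(12) = (1 − (1/2)^12) / (1 − (1/2)^17) = 131040/131071 ≈ 0.9998.

0.9998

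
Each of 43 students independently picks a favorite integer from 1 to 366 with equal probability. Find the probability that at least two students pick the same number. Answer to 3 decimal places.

It's easier to compute the probability that all 43 are distinct.
P(all distinct) = 366/366 · 365/366 · ··· · 324/366 ≈ 0.077.
So the probability of at least one match is 1 − 0.077 = 0.923.

0.923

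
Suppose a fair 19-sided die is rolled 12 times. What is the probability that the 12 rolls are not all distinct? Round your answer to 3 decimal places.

0.989

P(all 12 different) = 19/19 · 18/19 · ··· · 8/19 ≈ 0.011.
P(at least two equal) = 1 − 0.011 = 0.989.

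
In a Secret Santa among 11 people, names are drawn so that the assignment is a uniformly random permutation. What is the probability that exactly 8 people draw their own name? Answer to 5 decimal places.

0.00001

Choose which 8 of the 11 are fixed: C(11,8) = 165 ways.
The remaining 3 must have no fixed point: D(3) = 2.
P = 165·2/39916800 = 1/120960 ≈ 0.00001.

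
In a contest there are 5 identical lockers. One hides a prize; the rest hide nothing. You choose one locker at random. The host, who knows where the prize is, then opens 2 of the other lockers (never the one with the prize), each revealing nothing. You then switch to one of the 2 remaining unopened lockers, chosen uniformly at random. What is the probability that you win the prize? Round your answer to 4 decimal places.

Your original locker holds the prize with probability 1/5, so the other 4 collectively hold it with probability 4/5.
The host can always find 2 empty lockers to open, so the reveals don't change that 4/5; it is now spread over the 2 remaining unopened lockers.
P(win by switching) = (4/5) · (1/2) = 2/5 ≈ 0.4000.

0.4000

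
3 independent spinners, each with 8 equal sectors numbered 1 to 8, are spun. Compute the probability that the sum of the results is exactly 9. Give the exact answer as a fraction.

There are 8^3 = 512 equally likely outcomes.
The number of ordered 3-tuples from {1,…,8} summing to 9 is 28.
P(sum = 9) = 28/512 = 7/128.

7/128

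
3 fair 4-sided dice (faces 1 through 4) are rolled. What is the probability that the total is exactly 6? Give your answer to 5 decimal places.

0.15625

There are 4^3 = 64 equally likely outcomes.
The number of ordered 3-tuples from {1,…,4} summing to 6 is 10.
P(sum = 6) = 10/64 = 5/32 ≈ 0.15625.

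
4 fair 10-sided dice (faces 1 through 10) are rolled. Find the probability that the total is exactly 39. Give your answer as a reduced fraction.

1/2500

There are 10^4 = 10000 equally likely outcomes.
The number of ordered 4-tuples from {1,…,10} summing to 39 is 4.
P(sum = 39) = 4/10000 = 1/2500.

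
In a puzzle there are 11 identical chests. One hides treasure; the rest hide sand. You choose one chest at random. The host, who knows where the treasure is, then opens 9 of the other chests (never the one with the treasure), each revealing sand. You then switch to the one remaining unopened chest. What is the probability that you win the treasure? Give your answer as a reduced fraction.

Your original chest holds the treasure with probability 1/11, so the other 10 collectively hold it with probability 10/11.
The host can always find 9 empty chests to open, so the reveals don't change that 10/11; it is now spread over the 1 remaining unopened chest.
P(win by switching) = (10/11) · (1/1) = 10/11.

10/11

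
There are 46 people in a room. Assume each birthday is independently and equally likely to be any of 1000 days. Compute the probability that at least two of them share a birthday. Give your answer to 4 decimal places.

It's easier to compute the probability that all 46 are distinct.
P(all distinct) = 1000/1000 · 999/1000 · ··· · 955/1000 ≈ 0.3496.
So the probability of at least one match is 1 − 0.3496 = 0.6504.

0.6504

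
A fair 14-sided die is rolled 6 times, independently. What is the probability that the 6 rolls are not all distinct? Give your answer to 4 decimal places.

P(all 6 different) = 14/14 · 13/14 · ··· · 9/14 ≈ 0.2872.
P(at least two equal) = 1 − 0.2872 = 0.7128.

0.7128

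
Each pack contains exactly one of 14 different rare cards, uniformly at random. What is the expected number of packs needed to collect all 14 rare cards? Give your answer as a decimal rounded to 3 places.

45.522

After i distinct types are collected, each trial gives a new one with probability (14−i)/14, so the expected wait for the next new type is 14/(14−i).
E = 14/14 + 14/13 + 14/12 + 14/11 + 14/10 + 14/9 + 14/8 + 14/7 + 14/6 + 14/5 + 14/4 + 14/3 + 14/2 + 14/1 = 1171733/25740 ≈ 45.522.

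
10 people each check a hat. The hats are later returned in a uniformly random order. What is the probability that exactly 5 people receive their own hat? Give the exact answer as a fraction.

11/3600

Choose which 5 of the 10 are fixed: C(10,5) = 252 ways.
The remaining 5 must have no fixed point: D(5) = 44.
P = 252·44/3628800 = 11/3600.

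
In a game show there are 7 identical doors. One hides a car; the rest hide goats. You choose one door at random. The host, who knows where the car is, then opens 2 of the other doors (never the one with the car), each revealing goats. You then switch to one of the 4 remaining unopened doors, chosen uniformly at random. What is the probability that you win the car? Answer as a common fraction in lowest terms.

Your original door holds the car with probability 1/7, so the other 6 collectively hold it with probability 6/7.
The host can always find 2 empty doors to open, so the reveals don't change that 6/7; it is now spread over the 4 remaining unopened doors.
P(win by switching) = (6/7) · (1/4) = 3/14.

3/14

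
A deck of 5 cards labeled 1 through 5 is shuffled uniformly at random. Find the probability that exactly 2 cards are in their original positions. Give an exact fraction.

Choose which 2 of the 5 are fixed: C(5,2) = 10 ways.
The remaining 3 must have no fixed point: D(3) = 2.
P = 10·2/120 = 1/6.

1/6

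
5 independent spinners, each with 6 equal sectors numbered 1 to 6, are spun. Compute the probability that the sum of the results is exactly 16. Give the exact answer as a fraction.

245/2592

There are 6^5 = 7776 equally likely outcomes.
The number of ordered 5-tuples from {1,…,6} summing to 16 is 735.
P(sum = 16) = 735/7776 = 245/2592.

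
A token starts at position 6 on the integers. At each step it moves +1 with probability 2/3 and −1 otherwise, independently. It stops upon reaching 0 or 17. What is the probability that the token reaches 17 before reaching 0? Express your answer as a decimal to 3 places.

0.984

Let r = q/p = (1/3)/(2/3) = 1/2. The recurrence P(i) = p·P(i+1) + q·P(i−1) with P(0)=0, P(17)=1 gives P(i) = (1 − r^i)/(1 − r^17).
P(6) = (1 − (1/2)^6) / (1 − (1/2)^17) = 129024/131071 ≈ 0.984.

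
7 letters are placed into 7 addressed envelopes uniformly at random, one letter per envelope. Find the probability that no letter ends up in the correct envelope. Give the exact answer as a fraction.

This is the derangement probability: permutations of 7 with no fixed point.
D(7) = 7! · (1 − 1/1! + 1/2! − ··· + (−1)^7/7!) = 1854.
P = 1854/5040 = 103/280.

103/280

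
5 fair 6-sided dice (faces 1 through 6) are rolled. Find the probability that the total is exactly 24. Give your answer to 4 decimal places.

0.0264

There are 6^5 = 7776 equally likely outcomes.
The number of ordered 5-tuples from {1,…,6} summing to 24 is 205.
P(sum = 24) = 205/7776 ≈ 0.0264.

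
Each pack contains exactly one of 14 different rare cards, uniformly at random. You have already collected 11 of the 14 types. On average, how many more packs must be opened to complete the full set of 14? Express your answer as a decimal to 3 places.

Starting from 11 distinct types, each trial gives a new one with probability (14−i)/14 when i types are held, so the wait for the next new type is 14/(14−i).
E = 14/3 + 14/2 + 14/1 = 77/3 ≈ 25.667.

25.667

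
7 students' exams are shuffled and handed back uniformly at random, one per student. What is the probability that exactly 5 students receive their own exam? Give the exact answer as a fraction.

1/240

Choose which 5 of the 7 are fixed: C(7,5) = 21 ways.
The remaining 2 must have no fixed point: D(2) = 1.
P = 21·1/5040 = 1/240.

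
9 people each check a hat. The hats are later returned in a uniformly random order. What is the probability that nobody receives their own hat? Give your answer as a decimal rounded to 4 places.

This is the derangement probability: permutations of 9 with no fixed point.
D(9) = 9! · (1 − 1/1! + 1/2! − ··· + (−1)^9/9!) = 133496.
P = 133496/362880 = 16687/45360 ≈ 0.3679.

0.3679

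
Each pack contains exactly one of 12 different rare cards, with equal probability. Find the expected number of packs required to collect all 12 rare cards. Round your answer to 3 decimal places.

37.239

After i distinct types are collected, each trial gives a new one with probability (12−i)/12, so the expected wait for the next new type is 12/(12−i).
E = 12/12 + 12/11 + 12/10 + 12/9 + 12/8 + 12/7 + 12/6 + 12/5 + 12/4 + 12/3 + 12/2 + 12/1 = 86021/2310 ≈ 37.239.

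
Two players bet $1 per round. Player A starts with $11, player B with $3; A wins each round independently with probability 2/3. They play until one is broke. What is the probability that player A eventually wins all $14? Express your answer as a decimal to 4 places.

Let r = q/p = (1/3)/(2/3) = 1/2. The recurrence P(i) = p·P(i+1) + q·P(i−1) with P(0)=0, P(14)=1 gives P(i) = (1 − r^i)/(1 − r^14).
P(11) = (1 − (1/2)^11) / (1 − (1/2)^14) = 16376/16383 ≈ 0.9996.

0.9996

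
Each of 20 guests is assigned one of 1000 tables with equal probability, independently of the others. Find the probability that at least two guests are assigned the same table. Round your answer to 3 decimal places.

It's easier to compute the probability that all 20 are distinct.
P(all distinct) = 1000/1000 · 999/1000 · ··· · 981/1000 ≈ 0.826.
So the probability of at least one match is 1 − 0.826 = 0.174.

0.174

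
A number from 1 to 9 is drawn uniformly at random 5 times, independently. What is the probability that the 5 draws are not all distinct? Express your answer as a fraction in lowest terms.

P(all 5 different) = 9/9 · 8/9 · ··· · 5/9 = 560/2187.
P(at least two equal) = 1 − 560/2187 = 1627/2187.

1627/2187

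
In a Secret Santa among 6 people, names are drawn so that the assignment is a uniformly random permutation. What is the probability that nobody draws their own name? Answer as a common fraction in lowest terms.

This is the derangement probability: permutations of 6 with no fixed point.
D(6) = 6! · (1 − 1/1! + 1/2! − ··· + (−1)^6/6!) = 265.
P = 265/720 = 53/144.

53/144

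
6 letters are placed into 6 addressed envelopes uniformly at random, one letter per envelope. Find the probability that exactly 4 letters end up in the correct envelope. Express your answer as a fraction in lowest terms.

Choose which 4 of the 6 are fixed: C(6,4) = 15 ways.
The remaining 2 must have no fixed point: D(2) = 1.
P = 15·1/720 = 1/48.

1/48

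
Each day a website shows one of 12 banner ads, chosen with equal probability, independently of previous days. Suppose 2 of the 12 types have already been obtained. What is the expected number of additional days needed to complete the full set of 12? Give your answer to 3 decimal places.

35.148

Starting from 2 distinct types, each trial gives a new one with probability (12−i)/12 when i types are held, so the wait for the next new type is 12/(12−i).
E = 12/10 + 12/9 + 12/8 + 12/7 + 12/6 + 12/5 + 12/4 + 12/3 + 12/2 + 12/1 = 7381/210 ≈ 35.148.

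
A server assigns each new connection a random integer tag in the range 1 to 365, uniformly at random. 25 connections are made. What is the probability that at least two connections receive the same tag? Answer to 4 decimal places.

It's easier to compute the probability that all 25 are distinct.
P(all distinct) = 365/365 · 364/365 · ··· · 341/365 ≈ 0.4313.
So the probability of at least one match is 1 − 0.4313 = 0.5687.

0.5687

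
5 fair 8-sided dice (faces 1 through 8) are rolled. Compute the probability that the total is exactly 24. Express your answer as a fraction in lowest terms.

595/8192

There are 8^5 = 32768 equally likely outcomes.
The number of ordered 5-tuples from {1,…,8} summing to 24 is 2380.
P(sum = 24) = 2380/32768 = 595/8192.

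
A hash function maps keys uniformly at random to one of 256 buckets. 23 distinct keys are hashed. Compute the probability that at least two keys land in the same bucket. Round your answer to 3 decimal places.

It's easier to compute the probability that all 23 are distinct.
P(all distinct) = 256/256 · 255/256 · ··· · 234/256 ≈ 0.361.
So the probability of at least one match is 1 − 0.361 = 0.639.

0.639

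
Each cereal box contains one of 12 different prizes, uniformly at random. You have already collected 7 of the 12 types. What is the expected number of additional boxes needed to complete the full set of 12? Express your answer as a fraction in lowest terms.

Starting from 7 distinct types, each trial gives a new one with probability (12−i)/12 when i types are held, so the wait for the next new type is 12/(12−i).
E = 12/5 + 12/4 + 12/3 + 12/2 + 12/1 = 137/5.

137/5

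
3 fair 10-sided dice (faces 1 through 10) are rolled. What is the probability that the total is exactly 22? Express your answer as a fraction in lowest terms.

9/200

There are 10^3 = 1000 equally likely outcomes.
The number of ordered 3-tuples from {1,…,10} summing to 22 is 45.
P(sum = 22) = 45/1000 = 9/200.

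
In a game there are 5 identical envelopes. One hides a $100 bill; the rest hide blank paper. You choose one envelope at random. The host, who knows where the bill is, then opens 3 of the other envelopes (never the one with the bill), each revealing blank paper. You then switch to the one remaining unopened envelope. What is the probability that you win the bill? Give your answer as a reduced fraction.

4/5

Your original envelope holds the bill with probability 1/5, so the other 4 collectively hold it with probability 4/5.
The host can always find 3 empty envelopes to open, so the reveals don't change that 4/5; it is now spread over the 1 remaining unopened envelope.
P(win by switching) = (4/5) · (1/1) = 4/5.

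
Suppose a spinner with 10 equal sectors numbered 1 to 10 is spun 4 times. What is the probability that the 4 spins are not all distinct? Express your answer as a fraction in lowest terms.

62/125

P(all 4 different) = 10/10 · 9/10 · ··· · 7/10 = 63/125.
P(at least two equal) = 1 − 63/125 = 62/125.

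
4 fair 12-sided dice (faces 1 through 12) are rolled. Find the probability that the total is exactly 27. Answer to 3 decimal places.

There are 12^4 = 20736 equally likely outcomes.
The number of ordered 4-tuples from {1,…,12} summing to 27 is 1144.
P(sum = 27) = 1144/20736 = 143/2592 ≈ 0.055.

0.055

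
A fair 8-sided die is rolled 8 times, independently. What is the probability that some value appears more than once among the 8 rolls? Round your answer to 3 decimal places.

P(all 8 different) = 8/8 · 7/8 · ··· · 1/8 ≈ 0.002.
P(at least two equal) = 1 − 0.002 = 0.998.

0.998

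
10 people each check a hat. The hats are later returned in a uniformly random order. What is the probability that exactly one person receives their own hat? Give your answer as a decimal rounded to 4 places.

0.3679

Choose which one is fixed: C(10,1) = 10 ways.
The remaining 9 must have no fixed point: D(9) = 133496.
P = 10·133496/3628800 = 16687/45360 ≈ 0.3679.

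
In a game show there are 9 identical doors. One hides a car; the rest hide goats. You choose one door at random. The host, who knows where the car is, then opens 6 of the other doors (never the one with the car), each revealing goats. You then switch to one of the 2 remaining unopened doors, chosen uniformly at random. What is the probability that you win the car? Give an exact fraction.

4/9

Your original door holds the car with probability 1/9, so the other 8 collectively hold it with probability 8/9.
The host can always find 6 empty doors to open, so the reveals don't change that 8/9; it is now spread over the 2 remaining unopened doors.
P(win by switching) = (8/9) · (1/2) = 4/9.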